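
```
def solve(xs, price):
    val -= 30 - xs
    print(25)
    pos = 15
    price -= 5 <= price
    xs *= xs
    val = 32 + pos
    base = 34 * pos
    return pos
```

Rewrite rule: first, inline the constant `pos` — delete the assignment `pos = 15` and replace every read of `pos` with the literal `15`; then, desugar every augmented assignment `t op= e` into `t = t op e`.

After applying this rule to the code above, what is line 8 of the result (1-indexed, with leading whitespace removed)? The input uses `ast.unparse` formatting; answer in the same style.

return 15

Transformed code:
def solve(xs, price):
    val = val - (30 - xs)
    print(25)
    price = price - (5 <= price)
    xs = xs * xs
    val = 32 + 15
    base = 34 * 15
    return 15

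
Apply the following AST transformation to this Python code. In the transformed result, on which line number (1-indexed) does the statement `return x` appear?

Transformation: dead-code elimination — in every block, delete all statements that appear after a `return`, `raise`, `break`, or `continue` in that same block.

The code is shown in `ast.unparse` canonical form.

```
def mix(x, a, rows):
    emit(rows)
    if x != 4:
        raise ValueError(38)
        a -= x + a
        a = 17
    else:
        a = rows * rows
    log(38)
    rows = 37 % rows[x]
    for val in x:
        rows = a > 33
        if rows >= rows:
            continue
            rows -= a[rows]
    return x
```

Transformed code:
def mix(x, a, rows):
    emit(rows)
    if x != 4:
        raise ValueError(38)
    else:
        a = rows * rows
    log(38)
    rows = 37 % rows[x]
    for val in x:
        rows = a > 33
        if rows >= rows:
            continue
    return x

13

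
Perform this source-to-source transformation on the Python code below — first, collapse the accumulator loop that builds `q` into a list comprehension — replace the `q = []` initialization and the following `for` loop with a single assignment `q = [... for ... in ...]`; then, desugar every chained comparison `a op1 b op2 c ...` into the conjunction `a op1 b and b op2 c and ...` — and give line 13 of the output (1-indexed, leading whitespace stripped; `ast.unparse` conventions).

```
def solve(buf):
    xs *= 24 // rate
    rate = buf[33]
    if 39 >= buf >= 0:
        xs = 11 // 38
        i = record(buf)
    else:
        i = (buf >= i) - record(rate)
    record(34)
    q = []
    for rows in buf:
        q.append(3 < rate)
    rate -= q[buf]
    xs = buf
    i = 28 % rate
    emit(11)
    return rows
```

i = 28 % rate

Transformed code:
def solve(buf):
    xs *= 24 // rate
    rate = buf[33]
    if 39 >= buf and buf >= 0:
        xs = 11 // 38
        i = record(buf)
    else:
        i = (buf >= i) - record(rate)
    record(34)
    q = [3 < rate for rows in buf]
    rate -= q[buf]
    xs = buf
    i = 28 % rate
    emit(11)
    return rows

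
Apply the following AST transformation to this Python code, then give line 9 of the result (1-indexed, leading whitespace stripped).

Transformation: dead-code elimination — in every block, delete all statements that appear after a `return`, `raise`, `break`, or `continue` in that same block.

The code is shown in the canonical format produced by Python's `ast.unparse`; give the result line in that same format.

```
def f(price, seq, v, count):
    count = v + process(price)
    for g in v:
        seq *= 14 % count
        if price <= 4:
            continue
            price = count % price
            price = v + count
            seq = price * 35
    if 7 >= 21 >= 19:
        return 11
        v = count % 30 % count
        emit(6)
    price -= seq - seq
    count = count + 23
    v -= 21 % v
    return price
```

price -= seq - seq

Transformed code:
def f(price, seq, v, count):
    count = v + process(price)
    for g in v:
        seq *= 14 % count
        if price <= 4:
            continue
    if 7 >= 21 >= 19:
        return 11
    price -= seq - seq
    count = count + 23
    v -= 21 % v
    return price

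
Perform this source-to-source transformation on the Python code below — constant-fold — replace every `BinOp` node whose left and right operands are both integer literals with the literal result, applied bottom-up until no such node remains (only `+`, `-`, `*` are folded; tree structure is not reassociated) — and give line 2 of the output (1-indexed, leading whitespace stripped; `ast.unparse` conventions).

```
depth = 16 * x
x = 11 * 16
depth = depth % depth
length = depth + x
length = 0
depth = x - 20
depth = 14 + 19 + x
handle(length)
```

x = 176

Transformed code:
depth = 16 * x
x = 176
depth = depth % depth
length = depth + x
length = 0
depth = x - 20
depth = 33 + x
handle(length)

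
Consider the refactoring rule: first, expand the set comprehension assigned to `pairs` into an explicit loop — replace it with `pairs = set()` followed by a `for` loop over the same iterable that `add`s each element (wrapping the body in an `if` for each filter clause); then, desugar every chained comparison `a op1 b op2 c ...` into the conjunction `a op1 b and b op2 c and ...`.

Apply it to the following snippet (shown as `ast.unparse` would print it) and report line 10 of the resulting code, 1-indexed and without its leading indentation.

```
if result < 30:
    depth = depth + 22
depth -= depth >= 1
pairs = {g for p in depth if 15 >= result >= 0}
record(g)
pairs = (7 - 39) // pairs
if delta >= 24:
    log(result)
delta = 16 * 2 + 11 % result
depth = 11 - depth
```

if delta >= 24:

Transformed code:
if result < 30:
    depth = depth + 22
depth -= depth >= 1
pairs = set()
for p in depth:
    if 15 >= result and result >= 0:
        pairs.add(g)
record(g)
pairs = (7 - 39) // pairs
if delta >= 24:
    log(result)
delta = 16 * 2 + 11 % result
depth = 11 - depth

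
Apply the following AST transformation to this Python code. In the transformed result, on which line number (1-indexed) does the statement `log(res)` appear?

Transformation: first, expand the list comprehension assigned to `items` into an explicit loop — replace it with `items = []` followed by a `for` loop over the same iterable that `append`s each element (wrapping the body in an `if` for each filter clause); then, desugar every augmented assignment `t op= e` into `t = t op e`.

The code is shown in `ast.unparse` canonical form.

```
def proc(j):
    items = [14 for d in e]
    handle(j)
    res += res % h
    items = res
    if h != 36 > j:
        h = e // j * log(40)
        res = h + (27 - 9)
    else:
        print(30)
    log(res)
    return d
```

13

Transformed code:
def proc(j):
    items = []
    for d in e:
        items.append(14)
    handle(j)
    res = res + res % h
    items = res
    if h != 36 > j:
        h = e // j * log(40)
        res = h + (27 - 9)
    else:
        print(30)
    log(res)
    return d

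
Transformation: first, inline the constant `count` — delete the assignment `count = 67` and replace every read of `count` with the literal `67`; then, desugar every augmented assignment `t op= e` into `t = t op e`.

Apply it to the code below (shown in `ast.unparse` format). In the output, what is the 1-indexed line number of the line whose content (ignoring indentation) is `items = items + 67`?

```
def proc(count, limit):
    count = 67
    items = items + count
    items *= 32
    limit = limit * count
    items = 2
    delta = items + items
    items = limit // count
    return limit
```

2

Transformed code:
def proc(count, limit):
    items = items + 67
    items = items * 32
    limit = limit * 67
    items = 2
    delta = items + items
    items = limit // 67
    return limit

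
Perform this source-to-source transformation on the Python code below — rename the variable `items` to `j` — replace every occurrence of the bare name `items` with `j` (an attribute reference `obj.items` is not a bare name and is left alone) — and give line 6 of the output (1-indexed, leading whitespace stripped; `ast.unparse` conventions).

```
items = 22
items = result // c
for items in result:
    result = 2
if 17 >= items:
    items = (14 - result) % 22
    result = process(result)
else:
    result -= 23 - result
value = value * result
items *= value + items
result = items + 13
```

Transformed code:
j = 22
j = result // c
for j in result:
    result = 2
if 17 >= j:
    j = (14 - result) % 22
    result = process(result)
else:
    result -= 23 - result
value = value * result
j *= value + j
result = j + 13

j = (14 - result) % 22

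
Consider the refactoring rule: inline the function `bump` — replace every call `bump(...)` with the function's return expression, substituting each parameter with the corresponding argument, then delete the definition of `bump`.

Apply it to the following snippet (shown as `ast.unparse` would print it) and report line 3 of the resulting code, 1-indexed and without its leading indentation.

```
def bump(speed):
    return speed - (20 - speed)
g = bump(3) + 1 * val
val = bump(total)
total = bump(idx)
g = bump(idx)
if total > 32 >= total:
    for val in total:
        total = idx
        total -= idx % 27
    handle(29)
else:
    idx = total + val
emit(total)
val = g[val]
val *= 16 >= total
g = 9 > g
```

total = idx - (20 - idx)

Transformed code:
g = 3 - (20 - 3) + 1 * val
val = total - (20 - total)
total = idx - (20 - idx)
g = idx - (20 - idx)
if total > 32 >= total:
    for val in total:
        total = idx
        total -= idx % 27
    handle(29)
else:
    idx = total + val
emit(total)
val = g[val]
val *= 16 >= total
g = 9 > g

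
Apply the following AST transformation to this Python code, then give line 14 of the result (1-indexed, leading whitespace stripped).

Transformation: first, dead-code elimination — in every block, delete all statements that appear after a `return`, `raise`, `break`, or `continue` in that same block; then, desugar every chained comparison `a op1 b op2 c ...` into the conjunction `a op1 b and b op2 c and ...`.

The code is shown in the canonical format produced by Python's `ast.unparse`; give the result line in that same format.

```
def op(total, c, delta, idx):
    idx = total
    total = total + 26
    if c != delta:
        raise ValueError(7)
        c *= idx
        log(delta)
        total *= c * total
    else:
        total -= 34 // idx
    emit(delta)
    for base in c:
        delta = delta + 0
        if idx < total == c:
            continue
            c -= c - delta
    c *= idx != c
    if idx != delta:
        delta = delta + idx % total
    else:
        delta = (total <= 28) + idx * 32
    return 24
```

if idx != delta:

Transformed code:
def op(total, c, delta, idx):
    idx = total
    total = total + 26
    if c != delta:
        raise ValueError(7)
    else:
        total -= 34 // idx
    emit(delta)
    for base in c:
        delta = delta + 0
        if idx < total and total == c:
            continue
    c *= idx != c
    if idx != delta:
        delta = delta + idx % total
    else:
        delta = (total <= 28) + idx * 32
    return 24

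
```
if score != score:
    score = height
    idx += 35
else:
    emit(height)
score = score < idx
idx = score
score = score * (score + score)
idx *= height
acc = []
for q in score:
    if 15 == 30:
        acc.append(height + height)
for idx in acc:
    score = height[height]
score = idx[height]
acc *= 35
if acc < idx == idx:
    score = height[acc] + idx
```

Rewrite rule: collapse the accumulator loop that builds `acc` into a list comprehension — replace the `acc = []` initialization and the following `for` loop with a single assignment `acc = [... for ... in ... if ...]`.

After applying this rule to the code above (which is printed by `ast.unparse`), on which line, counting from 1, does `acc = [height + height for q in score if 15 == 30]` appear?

Transformed code:
if score != score:
    score = height
    idx += 35
else:
    emit(height)
score = score < idx
idx = score
score = score * (score + score)
idx *= height
acc = [height + height for q in score if 15 == 30]
for idx in acc:
    score = height[height]
score = idx[height]
acc *= 35
if acc < idx == idx:
    score = height[acc] + idx

10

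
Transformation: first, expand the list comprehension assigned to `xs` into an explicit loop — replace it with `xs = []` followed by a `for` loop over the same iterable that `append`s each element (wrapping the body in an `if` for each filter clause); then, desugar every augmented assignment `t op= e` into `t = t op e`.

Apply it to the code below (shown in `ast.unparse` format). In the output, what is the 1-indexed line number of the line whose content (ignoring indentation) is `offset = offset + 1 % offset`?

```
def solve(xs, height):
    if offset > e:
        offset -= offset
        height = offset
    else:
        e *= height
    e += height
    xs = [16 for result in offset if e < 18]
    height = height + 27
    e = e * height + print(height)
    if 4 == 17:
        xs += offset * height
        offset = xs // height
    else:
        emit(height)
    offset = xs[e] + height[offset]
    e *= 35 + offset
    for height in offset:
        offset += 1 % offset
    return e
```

Transformed code:
def solve(xs, height):
    if offset > e:
        offset = offset - offset
        height = offset
    else:
        e = e * height
    e = e + height
    xs = []
    for result in offset:
        if e < 18:
            xs.append(16)
    height = height + 27
    e = e * height + print(height)
    if 4 == 17:
        xs = xs + offset * height
        offset = xs // height
    else:
        emit(height)
    offset = xs[e] + height[offset]
    e = e * (35 + offset)
    for height in offset:
        offset = offset + 1 % offset
    return e

22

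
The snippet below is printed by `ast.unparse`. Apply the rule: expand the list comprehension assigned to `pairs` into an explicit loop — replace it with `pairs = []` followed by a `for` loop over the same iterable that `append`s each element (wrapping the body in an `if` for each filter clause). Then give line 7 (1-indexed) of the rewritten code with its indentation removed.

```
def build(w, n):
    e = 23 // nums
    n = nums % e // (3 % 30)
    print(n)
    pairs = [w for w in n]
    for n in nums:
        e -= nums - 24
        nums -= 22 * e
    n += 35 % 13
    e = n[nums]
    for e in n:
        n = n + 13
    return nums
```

pairs.append(w)

Transformed code:
def build(w, n):
    e = 23 // nums
    n = nums % e // (3 % 30)
    print(n)
    pairs = []
    for w in n:
        pairs.append(w)
    for n in nums:
        e -= nums - 24
        nums -= 22 * e
    n += 35 % 13
    e = n[nums]
    for e in n:
        n = n + 13
    return nums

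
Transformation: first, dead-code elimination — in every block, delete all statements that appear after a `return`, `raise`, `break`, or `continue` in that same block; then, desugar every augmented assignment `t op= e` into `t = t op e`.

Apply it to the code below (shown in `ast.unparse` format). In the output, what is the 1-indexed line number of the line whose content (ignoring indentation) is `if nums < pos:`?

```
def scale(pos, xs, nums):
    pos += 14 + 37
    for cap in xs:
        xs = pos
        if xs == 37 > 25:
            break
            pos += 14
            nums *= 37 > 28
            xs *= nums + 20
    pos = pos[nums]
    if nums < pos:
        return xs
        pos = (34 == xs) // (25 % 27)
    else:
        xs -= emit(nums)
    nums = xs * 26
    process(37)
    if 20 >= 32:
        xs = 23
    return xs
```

Transformed code:
def scale(pos, xs, nums):
    pos = pos + (14 + 37)
    for cap in xs:
        xs = pos
        if xs == 37 > 25:
            break
    pos = pos[nums]
    if nums < pos:
        return xs
    else:
        xs = xs - emit(nums)
    nums = xs * 26
    process(37)
    if 20 >= 32:
        xs = 23
    return xs

8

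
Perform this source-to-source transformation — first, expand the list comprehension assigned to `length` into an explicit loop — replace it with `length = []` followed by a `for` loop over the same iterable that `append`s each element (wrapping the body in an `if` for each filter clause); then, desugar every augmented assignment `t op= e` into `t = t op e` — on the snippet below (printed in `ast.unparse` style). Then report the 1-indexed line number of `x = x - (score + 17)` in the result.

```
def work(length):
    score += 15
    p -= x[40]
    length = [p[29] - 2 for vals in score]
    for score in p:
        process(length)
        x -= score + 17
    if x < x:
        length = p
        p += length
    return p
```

Transformed code:
def work(length):
    score = score + 15
    p = p - x[40]
    length = []
    for vals in score:
        length.append(p[29] - 2)
    for score in p:
        process(length)
        x = x - (score + 17)
    if x < x:
        length = p
        p = p + length
    return p

9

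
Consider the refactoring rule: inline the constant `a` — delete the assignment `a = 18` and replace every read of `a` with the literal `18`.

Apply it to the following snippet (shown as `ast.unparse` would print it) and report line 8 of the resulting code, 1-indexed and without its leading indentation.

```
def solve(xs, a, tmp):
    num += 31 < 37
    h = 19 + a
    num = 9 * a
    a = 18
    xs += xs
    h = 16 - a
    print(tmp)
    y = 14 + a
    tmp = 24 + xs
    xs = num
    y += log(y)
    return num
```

Transformed code:
def solve(xs, a, tmp):
    num += 31 < 37
    h = 19 + 18
    num = 9 * 18
    xs += xs
    h = 16 - 18
    print(tmp)
    y = 14 + 18
    tmp = 24 + xs
    xs = num
    y += log(y)
    return num

y = 14 + 18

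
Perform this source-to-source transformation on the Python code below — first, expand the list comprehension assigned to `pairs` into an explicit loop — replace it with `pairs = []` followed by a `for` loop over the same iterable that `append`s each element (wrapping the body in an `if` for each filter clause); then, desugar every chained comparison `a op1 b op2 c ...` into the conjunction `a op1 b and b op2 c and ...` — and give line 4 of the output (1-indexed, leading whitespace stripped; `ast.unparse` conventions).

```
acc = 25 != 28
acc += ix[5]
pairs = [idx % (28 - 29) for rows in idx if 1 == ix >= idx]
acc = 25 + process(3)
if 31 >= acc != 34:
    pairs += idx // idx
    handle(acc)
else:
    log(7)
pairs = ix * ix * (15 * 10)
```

for rows in idx:

Transformed code:
acc = 25 != 28
acc += ix[5]
pairs = []
for rows in idx:
    if 1 == ix and ix >= idx:
        pairs.append(idx % (28 - 29))
acc = 25 + process(3)
if 31 >= acc and acc != 34:
    pairs += idx // idx
    handle(acc)
else:
    log(7)
pairs = ix * ix * (15 * 10)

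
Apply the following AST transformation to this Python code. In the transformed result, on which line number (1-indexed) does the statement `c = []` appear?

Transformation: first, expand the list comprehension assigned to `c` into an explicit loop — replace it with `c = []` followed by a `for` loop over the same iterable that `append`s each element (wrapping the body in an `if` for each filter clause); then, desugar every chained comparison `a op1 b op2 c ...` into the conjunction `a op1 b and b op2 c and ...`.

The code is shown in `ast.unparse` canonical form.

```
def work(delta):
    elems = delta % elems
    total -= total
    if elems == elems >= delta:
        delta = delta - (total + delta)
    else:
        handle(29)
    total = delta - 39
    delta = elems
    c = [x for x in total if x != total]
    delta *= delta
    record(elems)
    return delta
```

10

Transformed code:
def work(delta):
    elems = delta % elems
    total -= total
    if elems == elems and elems >= delta:
        delta = delta - (total + delta)
    else:
        handle(29)
    total = delta - 39
    delta = elems
    c = []
    for x in total:
        if x != total:
            c.append(x)
    delta *= delta
    record(elems)
    return delta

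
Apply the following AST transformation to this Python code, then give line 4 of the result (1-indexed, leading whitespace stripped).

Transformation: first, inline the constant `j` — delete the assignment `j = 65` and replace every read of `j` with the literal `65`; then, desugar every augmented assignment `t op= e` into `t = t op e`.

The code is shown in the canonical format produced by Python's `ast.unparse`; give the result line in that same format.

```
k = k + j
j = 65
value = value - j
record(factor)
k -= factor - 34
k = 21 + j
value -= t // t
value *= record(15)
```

Transformed code:
k = k + 65
value = value - 65
record(factor)
k = k - (factor - 34)
k = 21 + 65
value = value - t // t
value = value * record(15)

k = k - (factor - 34)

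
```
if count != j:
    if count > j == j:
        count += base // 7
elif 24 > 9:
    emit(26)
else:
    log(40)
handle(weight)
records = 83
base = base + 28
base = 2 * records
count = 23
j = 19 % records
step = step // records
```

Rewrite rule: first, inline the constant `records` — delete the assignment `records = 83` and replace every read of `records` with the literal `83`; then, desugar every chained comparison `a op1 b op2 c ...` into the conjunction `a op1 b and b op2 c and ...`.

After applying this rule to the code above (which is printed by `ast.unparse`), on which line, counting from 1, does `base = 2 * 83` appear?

Transformed code:
if count != j:
    if count > j and j == j:
        count += base // 7
elif 24 > 9:
    emit(26)
else:
    log(40)
handle(weight)
base = base + 28
base = 2 * 83
count = 23
j = 19 % 83
step = step // 83

10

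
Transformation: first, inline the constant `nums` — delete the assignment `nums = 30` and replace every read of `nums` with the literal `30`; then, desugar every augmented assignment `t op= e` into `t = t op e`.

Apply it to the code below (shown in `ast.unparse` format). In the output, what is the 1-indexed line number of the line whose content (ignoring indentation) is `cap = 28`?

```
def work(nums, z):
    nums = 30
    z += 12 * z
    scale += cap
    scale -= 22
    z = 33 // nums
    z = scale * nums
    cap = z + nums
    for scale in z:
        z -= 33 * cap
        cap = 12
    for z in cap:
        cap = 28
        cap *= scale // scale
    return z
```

Transformed code:
def work(nums, z):
    z = z + 12 * z
    scale = scale + cap
    scale = scale - 22
    z = 33 // 30
    z = scale * 30
    cap = z + 30
    for scale in z:
        z = z - 33 * cap
        cap = 12
    for z in cap:
        cap = 28
        cap = cap * (scale // scale)
    return z

12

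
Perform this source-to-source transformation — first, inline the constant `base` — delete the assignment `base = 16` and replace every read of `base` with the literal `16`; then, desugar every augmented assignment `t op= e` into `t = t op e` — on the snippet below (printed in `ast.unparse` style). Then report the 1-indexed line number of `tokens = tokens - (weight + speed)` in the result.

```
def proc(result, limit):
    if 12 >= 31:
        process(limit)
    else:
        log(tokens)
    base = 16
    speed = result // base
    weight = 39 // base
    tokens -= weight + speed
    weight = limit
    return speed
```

Transformed code:
def proc(result, limit):
    if 12 >= 31:
        process(limit)
    else:
        log(tokens)
    speed = result // 16
    weight = 39 // 16
    tokens = tokens - (weight + speed)
    weight = limit
    return speed

8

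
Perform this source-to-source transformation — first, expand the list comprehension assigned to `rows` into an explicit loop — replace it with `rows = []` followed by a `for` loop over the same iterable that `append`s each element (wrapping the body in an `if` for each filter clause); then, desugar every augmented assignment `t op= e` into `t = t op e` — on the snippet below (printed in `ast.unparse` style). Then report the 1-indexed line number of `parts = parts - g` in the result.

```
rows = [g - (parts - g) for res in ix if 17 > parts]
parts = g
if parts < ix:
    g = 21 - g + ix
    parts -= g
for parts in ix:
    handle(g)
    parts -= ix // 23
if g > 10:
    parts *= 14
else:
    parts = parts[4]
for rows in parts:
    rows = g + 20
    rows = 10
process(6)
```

Transformed code:
rows = []
for res in ix:
    if 17 > parts:
        rows.append(g - (parts - g))
parts = g
if parts < ix:
    g = 21 - g + ix
    parts = parts - g
for parts in ix:
    handle(g)
    parts = parts - ix // 23
if g > 10:
    parts = parts * 14
else:
    parts = parts[4]
for rows in parts:
    rows = g + 20
    rows = 10
process(6)

8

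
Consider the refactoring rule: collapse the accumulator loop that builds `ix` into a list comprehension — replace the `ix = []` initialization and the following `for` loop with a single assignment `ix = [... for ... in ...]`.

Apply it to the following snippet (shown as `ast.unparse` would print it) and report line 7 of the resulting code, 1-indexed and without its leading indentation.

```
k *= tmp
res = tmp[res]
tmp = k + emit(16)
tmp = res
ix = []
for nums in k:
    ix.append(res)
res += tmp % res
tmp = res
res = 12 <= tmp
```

Transformed code:
k *= tmp
res = tmp[res]
tmp = k + emit(16)
tmp = res
ix = [res for nums in k]
res += tmp % res
tmp = res
res = 12 <= tmp

tmp = res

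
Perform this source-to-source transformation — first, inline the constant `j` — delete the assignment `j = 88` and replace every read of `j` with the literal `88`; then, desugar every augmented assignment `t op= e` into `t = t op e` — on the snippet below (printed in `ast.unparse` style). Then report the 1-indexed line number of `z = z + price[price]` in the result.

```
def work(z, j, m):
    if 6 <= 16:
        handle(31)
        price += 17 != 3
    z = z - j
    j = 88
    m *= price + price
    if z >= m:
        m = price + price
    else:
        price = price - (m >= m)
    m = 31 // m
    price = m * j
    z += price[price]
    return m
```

Transformed code:
def work(z, j, m):
    if 6 <= 16:
        handle(31)
        price = price + (17 != 3)
    z = z - 88
    m = m * (price + price)
    if z >= m:
        m = price + price
    else:
        price = price - (m >= m)
    m = 31 // m
    price = m * 88
    z = z + price[price]
    return m

13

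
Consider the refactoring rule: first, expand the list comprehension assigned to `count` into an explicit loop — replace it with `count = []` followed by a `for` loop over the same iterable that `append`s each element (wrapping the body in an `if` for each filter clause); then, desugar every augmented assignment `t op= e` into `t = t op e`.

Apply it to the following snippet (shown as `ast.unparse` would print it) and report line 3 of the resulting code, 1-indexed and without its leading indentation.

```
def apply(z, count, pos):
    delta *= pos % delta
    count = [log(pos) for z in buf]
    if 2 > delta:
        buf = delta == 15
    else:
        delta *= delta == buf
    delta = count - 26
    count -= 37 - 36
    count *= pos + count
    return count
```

count = []

Transformed code:
def apply(z, count, pos):
    delta = delta * (pos % delta)
    count = []
    for z in buf:
        count.append(log(pos))
    if 2 > delta:
        buf = delta == 15
    else:
        delta = delta * (delta == buf)
    delta = count - 26
    count = count - (37 - 36)
    count = count * (pos + count)
    return count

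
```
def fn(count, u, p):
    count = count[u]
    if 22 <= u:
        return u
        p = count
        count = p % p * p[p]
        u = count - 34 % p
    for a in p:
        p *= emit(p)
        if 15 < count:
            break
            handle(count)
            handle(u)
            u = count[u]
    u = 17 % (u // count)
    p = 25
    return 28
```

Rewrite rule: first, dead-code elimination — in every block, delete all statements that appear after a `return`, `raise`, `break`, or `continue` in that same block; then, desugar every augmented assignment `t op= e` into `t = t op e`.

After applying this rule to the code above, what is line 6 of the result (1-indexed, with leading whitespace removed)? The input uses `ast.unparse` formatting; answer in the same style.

p = p * emit(p)

Transformed code:
def fn(count, u, p):
    count = count[u]
    if 22 <= u:
        return u
    for a in p:
        p = p * emit(p)
        if 15 < count:
            break
    u = 17 % (u // count)
    p = 25
    return 28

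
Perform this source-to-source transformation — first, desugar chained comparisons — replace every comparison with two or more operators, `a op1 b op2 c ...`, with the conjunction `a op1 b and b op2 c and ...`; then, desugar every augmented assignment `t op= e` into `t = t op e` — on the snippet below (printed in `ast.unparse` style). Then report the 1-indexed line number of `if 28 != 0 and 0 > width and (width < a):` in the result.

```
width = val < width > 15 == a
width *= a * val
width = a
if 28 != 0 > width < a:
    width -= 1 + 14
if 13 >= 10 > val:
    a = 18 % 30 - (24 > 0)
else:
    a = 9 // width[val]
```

Transformed code:
width = val < width and width > 15 and (15 == a)
width = width * (a * val)
width = a
if 28 != 0 and 0 > width and (width < a):
    width = width - (1 + 14)
if 13 >= 10 and 10 > val:
    a = 18 % 30 - (24 > 0)
else:
    a = 9 // width[val]

4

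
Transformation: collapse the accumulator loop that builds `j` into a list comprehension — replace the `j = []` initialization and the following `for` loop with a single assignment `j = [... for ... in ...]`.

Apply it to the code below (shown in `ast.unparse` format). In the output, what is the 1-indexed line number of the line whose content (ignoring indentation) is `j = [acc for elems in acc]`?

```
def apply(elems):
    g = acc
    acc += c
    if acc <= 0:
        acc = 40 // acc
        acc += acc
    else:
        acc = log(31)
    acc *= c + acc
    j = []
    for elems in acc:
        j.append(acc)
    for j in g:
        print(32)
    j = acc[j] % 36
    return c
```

Transformed code:
def apply(elems):
    g = acc
    acc += c
    if acc <= 0:
        acc = 40 // acc
        acc += acc
    else:
        acc = log(31)
    acc *= c + acc
    j = [acc for elems in acc]
    for j in g:
        print(32)
    j = acc[j] % 36
    return c

10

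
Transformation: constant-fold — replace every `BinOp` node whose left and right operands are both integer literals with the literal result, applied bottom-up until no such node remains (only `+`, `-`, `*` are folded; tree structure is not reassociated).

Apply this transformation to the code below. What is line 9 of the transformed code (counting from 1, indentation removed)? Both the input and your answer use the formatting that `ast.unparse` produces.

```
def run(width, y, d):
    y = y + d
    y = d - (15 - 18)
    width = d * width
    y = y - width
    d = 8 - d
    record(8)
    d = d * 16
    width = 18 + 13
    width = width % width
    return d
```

Transformed code:
def run(width, y, d):
    y = y + d
    y = d - -3
    width = d * width
    y = y - width
    d = 8 - d
    record(8)
    d = d * 16
    width = 31
    width = width % width
    return d

width = 31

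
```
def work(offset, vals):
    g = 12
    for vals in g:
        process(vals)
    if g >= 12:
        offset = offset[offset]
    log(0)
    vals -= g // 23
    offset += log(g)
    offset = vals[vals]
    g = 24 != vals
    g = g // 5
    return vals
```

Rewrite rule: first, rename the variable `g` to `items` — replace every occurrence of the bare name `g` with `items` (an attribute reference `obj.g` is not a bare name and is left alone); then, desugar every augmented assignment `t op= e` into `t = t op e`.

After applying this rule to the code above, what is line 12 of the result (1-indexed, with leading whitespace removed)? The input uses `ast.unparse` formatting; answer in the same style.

Transformed code:
def work(offset, vals):
    items = 12
    for vals in items:
        process(vals)
    if items >= 12:
        offset = offset[offset]
    log(0)
    vals = vals - items // 23
    offset = offset + log(items)
    offset = vals[vals]
    items = 24 != vals
    items = items // 5
    return vals

items = items // 5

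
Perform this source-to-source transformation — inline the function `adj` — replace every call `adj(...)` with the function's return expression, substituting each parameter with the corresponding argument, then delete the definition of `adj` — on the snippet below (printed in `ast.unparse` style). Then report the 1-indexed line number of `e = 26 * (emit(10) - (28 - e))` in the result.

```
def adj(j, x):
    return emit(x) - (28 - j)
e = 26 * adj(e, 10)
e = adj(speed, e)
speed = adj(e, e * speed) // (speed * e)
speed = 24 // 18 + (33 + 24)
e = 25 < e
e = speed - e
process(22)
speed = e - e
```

1

Transformed code:
e = 26 * (emit(10) - (28 - e))
e = emit(e) - (28 - speed)
speed = (emit(e * speed) - (28 - e)) // (speed * e)
speed = 24 // 18 + (33 + 24)
e = 25 < e
e = speed - e
process(22)
speed = e - e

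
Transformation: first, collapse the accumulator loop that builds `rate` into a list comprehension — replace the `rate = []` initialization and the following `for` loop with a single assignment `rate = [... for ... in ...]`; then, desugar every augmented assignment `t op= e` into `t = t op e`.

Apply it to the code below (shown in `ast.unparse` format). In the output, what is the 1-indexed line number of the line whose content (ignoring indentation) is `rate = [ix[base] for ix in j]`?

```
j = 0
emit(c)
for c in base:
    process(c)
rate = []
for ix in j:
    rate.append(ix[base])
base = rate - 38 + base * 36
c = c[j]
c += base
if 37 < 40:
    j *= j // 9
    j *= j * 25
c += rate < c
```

Transformed code:
j = 0
emit(c)
for c in base:
    process(c)
rate = [ix[base] for ix in j]
base = rate - 38 + base * 36
c = c[j]
c = c + base
if 37 < 40:
    j = j * (j // 9)
    j = j * (j * 25)
c = c + (rate < c)

5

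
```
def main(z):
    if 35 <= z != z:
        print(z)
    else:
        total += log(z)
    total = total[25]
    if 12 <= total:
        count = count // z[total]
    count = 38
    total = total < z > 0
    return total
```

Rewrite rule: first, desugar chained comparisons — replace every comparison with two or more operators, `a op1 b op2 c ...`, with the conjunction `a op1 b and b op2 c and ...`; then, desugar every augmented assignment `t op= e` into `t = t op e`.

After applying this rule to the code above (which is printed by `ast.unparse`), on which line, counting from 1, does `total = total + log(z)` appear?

Transformed code:
def main(z):
    if 35 <= z and z != z:
        print(z)
    else:
        total = total + log(z)
    total = total[25]
    if 12 <= total:
        count = count // z[total]
    count = 38
    total = total < z and z > 0
    return total

5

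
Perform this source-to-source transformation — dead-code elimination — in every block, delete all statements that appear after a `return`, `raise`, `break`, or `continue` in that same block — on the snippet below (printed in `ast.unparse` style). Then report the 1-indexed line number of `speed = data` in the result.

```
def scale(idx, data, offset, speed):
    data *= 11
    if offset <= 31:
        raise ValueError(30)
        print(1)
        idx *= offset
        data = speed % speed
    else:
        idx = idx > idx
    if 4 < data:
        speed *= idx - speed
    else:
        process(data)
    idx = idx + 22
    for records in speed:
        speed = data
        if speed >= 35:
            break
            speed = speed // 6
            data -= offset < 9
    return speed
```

Transformed code:
def scale(idx, data, offset, speed):
    data *= 11
    if offset <= 31:
        raise ValueError(30)
    else:
        idx = idx > idx
    if 4 < data:
        speed *= idx - speed
    else:
        process(data)
    idx = idx + 22
    for records in speed:
        speed = data
        if speed >= 35:
            break
    return speed

13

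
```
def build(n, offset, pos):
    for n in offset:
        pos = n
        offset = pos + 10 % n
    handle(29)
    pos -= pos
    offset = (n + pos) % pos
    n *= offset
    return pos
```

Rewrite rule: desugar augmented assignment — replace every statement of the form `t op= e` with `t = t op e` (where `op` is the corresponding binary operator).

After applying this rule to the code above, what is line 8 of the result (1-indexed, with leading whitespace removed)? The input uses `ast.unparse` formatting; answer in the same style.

Transformed code:
def build(n, offset, pos):
    for n in offset:
        pos = n
        offset = pos + 10 % n
    handle(29)
    pos = pos - pos
    offset = (n + pos) % pos
    n = n * offset
    return pos

n = n * offset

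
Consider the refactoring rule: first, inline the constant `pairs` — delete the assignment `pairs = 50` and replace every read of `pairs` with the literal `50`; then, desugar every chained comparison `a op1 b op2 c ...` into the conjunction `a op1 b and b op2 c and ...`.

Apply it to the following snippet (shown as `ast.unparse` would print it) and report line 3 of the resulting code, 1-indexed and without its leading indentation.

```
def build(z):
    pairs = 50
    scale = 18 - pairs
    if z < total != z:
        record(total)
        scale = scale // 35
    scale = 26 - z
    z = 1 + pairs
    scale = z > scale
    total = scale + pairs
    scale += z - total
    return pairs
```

Transformed code:
def build(z):
    scale = 18 - 50
    if z < total and total != z:
        record(total)
        scale = scale // 35
    scale = 26 - z
    z = 1 + 50
    scale = z > scale
    total = scale + 50
    scale += z - total
    return 50

if z < total and total != z:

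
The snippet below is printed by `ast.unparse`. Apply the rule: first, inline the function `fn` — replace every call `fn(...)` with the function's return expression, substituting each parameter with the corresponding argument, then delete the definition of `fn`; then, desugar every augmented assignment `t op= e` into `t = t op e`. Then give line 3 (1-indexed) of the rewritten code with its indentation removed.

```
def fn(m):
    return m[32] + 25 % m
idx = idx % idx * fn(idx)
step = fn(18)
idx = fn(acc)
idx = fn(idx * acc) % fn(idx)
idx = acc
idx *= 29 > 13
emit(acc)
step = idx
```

idx = acc[32] + 25 % acc

Transformed code:
idx = idx % idx * (idx[32] + 25 % idx)
step = 18[32] + 25 % 18
idx = acc[32] + 25 % acc
idx = ((idx * acc)[32] + 25 % (idx * acc)) % (idx[32] + 25 % idx)
idx = acc
idx = idx * (29 > 13)
emit(acc)
step = idx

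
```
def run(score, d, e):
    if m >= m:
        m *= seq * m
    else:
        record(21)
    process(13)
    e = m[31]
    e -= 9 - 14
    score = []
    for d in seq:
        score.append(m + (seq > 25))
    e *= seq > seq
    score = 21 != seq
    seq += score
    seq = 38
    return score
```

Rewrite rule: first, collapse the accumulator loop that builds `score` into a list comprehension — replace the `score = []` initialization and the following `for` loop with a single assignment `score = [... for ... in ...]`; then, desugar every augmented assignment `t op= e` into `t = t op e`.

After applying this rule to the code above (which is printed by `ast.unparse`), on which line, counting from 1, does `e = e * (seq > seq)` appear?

10

Transformed code:
def run(score, d, e):
    if m >= m:
        m = m * (seq * m)
    else:
        record(21)
    process(13)
    e = m[31]
    e = e - (9 - 14)
    score = [m + (seq > 25) for d in seq]
    e = e * (seq > seq)
    score = 21 != seq
    seq = seq + score
    seq = 38
    return score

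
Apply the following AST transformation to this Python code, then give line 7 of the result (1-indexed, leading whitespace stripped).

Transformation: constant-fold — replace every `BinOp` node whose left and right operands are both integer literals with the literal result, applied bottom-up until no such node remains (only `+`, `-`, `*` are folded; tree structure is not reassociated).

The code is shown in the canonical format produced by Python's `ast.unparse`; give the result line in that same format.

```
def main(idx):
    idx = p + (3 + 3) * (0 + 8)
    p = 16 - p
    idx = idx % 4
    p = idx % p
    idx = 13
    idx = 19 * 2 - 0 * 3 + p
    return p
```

idx = 38 + p

Transformed code:
def main(idx):
    idx = p + 48
    p = 16 - p
    idx = idx % 4
    p = idx % p
    idx = 13
    idx = 38 + p
    return p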